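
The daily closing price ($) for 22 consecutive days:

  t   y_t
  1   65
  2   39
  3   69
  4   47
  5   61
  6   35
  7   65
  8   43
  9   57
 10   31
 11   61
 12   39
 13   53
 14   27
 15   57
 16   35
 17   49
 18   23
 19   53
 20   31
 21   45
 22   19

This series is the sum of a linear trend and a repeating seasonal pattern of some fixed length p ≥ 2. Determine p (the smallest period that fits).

First differences y_{t+1} − y_t: -26, 30, -22, 14, -26, 30, -22, 14, -26, 30, …
The difference pattern repeats every 4 terms and not for any smaller step, so p = 4.

4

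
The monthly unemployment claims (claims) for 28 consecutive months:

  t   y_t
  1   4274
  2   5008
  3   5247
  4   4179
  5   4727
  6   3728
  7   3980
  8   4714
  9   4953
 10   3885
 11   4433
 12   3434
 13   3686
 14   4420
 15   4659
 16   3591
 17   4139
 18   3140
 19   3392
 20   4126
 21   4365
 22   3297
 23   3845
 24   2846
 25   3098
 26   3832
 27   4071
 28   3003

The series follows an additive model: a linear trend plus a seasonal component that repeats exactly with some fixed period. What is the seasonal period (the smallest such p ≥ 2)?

First differences y_{t+1} − y_t: 734, 239, -1068, 548, -999, 252, 734, 239, -1068, 548, -999, 252, 734, 239, …
The difference pattern repeats every 6 terms and not for any smaller step, so p = 6.

6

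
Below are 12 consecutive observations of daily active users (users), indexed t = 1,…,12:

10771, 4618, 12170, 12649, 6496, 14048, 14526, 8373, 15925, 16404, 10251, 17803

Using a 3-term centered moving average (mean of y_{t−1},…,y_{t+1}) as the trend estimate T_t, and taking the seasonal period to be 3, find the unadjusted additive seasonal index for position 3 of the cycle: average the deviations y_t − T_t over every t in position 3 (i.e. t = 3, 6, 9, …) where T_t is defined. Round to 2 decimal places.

Season position 3 occurs at t = 3, 6, 9 (where T_t is defined).
t=3: T_3 = 9812.3333; y_3 − T_3 = 12170 − 9812.3333 = 2357.6667
t=6: T_6 = 11690.0000; y_6 − T_6 = 14048 − 11690.0000 = 2358.0000
t=9: T_9 = 13567.3333; y_9 − T_9 = 15925 − 13567.3333 = 2357.6667
Mean deviation: (2357.6667 + 2358.0000 + 2357.6667) / 3 = 2357.78

2357.78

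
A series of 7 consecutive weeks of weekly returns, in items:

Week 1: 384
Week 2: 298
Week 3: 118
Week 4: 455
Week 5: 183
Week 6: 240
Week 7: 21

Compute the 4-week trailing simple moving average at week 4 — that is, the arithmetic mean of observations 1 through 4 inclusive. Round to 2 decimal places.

Sum of periods 1–4: 384 + 298 + 118 + 455 = 1255
Divide by 4: 1255 / 4 = 313.75

313.75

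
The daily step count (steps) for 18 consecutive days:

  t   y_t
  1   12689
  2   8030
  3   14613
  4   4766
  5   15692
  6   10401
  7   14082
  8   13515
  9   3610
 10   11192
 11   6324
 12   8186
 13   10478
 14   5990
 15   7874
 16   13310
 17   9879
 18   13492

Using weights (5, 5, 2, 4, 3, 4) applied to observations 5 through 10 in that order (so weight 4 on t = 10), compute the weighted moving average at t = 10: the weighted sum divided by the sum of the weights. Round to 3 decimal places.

11664.652

Weighted sum: 5·15692 + 5·10401 + 2·14082 + 4·13515 + 3·3610 + 4·11192 = 78460 + 52005 + 28164 + 54060 + 10830 + 44768 = 268287
Weight total: 5 + 5 + 2 + 4 + 3 + 4 = 23
WMA = 268287 / 23 = 11664.652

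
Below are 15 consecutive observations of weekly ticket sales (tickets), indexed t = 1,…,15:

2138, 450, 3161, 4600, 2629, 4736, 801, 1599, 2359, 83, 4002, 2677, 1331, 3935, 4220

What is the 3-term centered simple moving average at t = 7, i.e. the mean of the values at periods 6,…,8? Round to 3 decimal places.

2378.667

Sum of periods 6–8: 4736 + 801 + 1599 = 7136
Divide by 3: 7136 / 3 = 2378.667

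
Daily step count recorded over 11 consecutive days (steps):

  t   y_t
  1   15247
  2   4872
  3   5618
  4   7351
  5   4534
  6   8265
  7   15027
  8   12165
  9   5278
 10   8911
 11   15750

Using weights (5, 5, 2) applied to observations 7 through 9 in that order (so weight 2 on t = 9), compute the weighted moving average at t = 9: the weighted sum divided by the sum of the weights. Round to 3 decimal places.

12209.667

Weighted sum: 5·15027 + 5·12165 + 2·5278 = 75135 + 60825 + 10556 = 146516
Weight total: 5 + 5 + 2 = 12
WMA = 146516 / 12 = 12209.667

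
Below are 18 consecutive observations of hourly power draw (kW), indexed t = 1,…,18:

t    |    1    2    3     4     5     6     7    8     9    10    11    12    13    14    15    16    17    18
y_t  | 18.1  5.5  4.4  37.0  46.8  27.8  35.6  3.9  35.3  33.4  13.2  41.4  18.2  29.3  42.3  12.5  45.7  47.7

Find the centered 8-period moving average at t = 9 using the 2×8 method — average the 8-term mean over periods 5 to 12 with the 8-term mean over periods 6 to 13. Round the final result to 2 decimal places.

27.89

Sum over 5–12: 46.8 + 27.8 + 35.6 + 3.9 + 35.3 + 33.4 + 13.2 + 41.4 = 237.4
Sum over 6–13: 27.8 + 35.6 + 3.9 + 35.3 + 33.4 + 13.2 + 41.4 + 18.2 = 208.8
CMA at t=9 = (237.4 + 208.8) / (2·8) = 446.2 / 16 = 27.89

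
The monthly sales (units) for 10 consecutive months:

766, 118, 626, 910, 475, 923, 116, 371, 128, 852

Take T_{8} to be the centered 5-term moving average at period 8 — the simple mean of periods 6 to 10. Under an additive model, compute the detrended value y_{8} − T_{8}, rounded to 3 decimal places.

-107.000

Trend T_8 = (923 + 116 + 371 + 128 + 852) / 5 = 2390/5 = 478.00000
Detrended value: 371 − 478.00000 = -107.000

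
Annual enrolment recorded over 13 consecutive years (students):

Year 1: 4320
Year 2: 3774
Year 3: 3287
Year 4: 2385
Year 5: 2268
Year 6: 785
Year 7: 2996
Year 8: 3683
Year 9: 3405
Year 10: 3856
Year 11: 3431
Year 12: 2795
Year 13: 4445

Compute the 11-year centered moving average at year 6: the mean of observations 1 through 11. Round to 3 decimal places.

3108.182

Sum of periods 1–11: 4320 + 3774 + 3287 + 2385 + 2268 + 785 + 2996 + 3683 + 3405 + 3856 + 3431 = 34190
Divide by 11: 34190 / 11 = 3108.182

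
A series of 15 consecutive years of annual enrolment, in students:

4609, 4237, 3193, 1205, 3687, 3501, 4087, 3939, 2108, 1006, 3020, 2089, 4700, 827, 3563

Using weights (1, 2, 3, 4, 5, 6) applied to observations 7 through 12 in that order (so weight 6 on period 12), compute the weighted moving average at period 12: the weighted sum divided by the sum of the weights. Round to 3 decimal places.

Weighted sum: 1·4087 + 2·3939 + 3·2108 + 4·1006 + 5·3020 + 6·2089 = 4087 + 7878 + 6324 + 4024 + 15100 + 12534 = 49947
Weight total: 1 + 2 + 3 + 4 + 5 + 6 = 21
WMA = 49947 / 21 = 2378.429

2378.429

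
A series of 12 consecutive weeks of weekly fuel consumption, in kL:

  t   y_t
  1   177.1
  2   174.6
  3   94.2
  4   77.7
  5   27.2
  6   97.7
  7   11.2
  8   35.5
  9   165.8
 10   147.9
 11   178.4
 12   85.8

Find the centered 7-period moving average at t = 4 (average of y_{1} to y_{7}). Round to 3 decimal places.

94.243

Sum of periods 1–7: 177.1 + 174.6 + 94.2 + 77.7 + 27.2 + 97.7 + 11.2 = 659.7
Divide by 7: 659.7 / 7 = 94.243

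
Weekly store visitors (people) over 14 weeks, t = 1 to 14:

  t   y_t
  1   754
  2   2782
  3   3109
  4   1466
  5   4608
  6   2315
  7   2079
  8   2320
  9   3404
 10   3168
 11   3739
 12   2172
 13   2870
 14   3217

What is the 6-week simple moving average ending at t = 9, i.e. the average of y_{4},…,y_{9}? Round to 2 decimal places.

Sum of periods 4–9: 1466 + 4608 + 2315 + 2079 + 2320 + 3404 = 16192
Divide by 6: 16192 / 6 = 2698.67

2698.67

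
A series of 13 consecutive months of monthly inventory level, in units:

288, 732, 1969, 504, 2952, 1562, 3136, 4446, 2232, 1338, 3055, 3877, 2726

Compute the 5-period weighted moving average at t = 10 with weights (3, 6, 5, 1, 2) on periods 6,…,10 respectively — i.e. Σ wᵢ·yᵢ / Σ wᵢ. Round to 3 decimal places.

2978.824

Weighted sum: 3·1562 + 6·3136 + 5·4446 + 1·2232 + 2·1338 = 4686 + 18816 + 22230 + 2232 + 2676 = 50640
Weight total: 3 + 6 + 5 + 1 + 2 = 17
WMA = 50640 / 17 = 2978.824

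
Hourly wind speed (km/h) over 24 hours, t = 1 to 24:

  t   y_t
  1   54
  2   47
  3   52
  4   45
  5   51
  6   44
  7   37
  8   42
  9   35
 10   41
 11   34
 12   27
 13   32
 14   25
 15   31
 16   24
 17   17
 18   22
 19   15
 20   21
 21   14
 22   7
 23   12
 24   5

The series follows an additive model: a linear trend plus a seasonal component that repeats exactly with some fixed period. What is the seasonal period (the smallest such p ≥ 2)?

First differences y_{t+1} − y_t: -7, 5, -7, 6, -7, -7, 5, -7, 6, -7, -7, 5, …
The difference pattern repeats every 5 terms and not for any smaller step, so p = 5.

5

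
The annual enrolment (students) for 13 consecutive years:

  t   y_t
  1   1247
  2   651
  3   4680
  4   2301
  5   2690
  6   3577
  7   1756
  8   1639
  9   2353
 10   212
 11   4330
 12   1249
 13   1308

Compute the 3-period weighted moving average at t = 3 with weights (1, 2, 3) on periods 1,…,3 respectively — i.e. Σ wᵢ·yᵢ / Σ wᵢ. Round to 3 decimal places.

2764.833

Weighted sum: 1·1247 + 2·651 + 3·4680 = 1247 + 1302 + 14040 = 16589
Weight total: 1 + 2 + 3 = 6
WMA = 16589 / 6 = 2764.833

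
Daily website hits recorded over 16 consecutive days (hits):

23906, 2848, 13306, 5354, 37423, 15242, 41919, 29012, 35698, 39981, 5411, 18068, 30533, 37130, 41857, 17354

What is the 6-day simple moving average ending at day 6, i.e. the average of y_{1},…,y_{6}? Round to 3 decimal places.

Sum of periods 1–6: 23906 + 2848 + 13306 + 5354 + 37423 + 15242 = 98079
Divide by 6: 98079 / 6 = 16346.500

16346.500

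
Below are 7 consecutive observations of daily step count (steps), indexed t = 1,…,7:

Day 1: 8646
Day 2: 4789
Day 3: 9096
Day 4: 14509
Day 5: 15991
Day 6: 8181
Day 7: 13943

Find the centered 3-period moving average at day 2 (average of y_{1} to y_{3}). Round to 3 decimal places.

7510.333

Sum of periods 1–3: 8646 + 4789 + 9096 = 22531
Divide by 3: 22531 / 3 = 7510.333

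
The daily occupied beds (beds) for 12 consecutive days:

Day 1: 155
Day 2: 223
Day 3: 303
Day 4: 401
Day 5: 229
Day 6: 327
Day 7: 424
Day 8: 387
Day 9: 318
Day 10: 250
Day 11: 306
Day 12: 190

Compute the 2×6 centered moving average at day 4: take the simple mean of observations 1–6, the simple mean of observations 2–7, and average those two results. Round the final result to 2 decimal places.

Sum over 1–6: 155 + 223 + 303 + 401 + 229 + 327 = 1638
Sum over 2–7: 223 + 303 + 401 + 229 + 327 + 424 = 1907
CMA at t=4 = (1638 + 1907) / (2·6) = 3545 / 12 = 295.42

295.42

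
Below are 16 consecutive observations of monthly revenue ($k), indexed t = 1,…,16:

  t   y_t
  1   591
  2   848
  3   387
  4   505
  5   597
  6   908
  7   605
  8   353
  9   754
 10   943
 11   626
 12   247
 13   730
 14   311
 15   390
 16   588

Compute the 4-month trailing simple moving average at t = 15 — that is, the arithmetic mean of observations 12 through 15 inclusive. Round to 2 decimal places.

Sum of periods 12–15: 247 + 730 + 311 + 390 = 1678
Divide by 4: 1678 / 4 = 419.50

419.50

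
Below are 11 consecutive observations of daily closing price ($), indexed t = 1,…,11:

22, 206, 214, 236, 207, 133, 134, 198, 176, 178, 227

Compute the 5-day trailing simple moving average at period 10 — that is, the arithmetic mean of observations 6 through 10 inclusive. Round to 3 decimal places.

163.800

Sum of periods 6–10: 133 + 134 + 198 + 176 + 178 = 819
Divide by 5: 819 / 5 = 163.800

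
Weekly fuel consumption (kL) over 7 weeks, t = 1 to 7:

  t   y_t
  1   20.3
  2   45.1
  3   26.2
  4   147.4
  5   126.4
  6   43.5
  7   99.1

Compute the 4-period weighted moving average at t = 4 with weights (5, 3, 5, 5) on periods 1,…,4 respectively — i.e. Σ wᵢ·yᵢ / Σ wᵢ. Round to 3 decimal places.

Weighted sum: 5·20.3 + 3·45.1 + 5·26.2 + 5·147.4 = 101.5 + 135.3 + 131.0 + 737.0 = 1104.8
Weight total: 5 + 3 + 5 + 5 = 18
WMA = 1104.8 / 18 = 61.378

61.378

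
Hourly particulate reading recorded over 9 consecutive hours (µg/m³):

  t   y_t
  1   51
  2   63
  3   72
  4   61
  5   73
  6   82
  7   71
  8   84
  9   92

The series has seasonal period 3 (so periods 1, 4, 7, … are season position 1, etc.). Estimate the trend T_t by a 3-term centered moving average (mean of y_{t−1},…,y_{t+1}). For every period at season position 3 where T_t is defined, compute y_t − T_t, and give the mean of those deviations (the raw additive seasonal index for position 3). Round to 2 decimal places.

6.67

Season position 3 occurs at t = 3, 6 (where T_t is defined).
t=3: T_3 = 65.3333; y_3 − T_3 = 72 − 65.3333 = 6.6667
t=6: T_6 = 75.3333; y_6 − T_6 = 82 − 75.3333 = 6.6667
Mean deviation: (6.6667 + 6.6667) / 2 = 6.67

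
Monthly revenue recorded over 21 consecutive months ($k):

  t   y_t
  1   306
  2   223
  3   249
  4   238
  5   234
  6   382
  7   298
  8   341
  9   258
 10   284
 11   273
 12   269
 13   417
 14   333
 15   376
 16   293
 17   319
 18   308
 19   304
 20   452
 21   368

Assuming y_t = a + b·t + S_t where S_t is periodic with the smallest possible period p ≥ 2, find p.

First differences y_{t+1} − y_t: -83, 26, -11, -4, 148, -84, 43, -83, 26, -11, -4, 148, -84, 43, -83, 26, …
The difference pattern repeats every 7 terms and not for any smaller step, so p = 7.

7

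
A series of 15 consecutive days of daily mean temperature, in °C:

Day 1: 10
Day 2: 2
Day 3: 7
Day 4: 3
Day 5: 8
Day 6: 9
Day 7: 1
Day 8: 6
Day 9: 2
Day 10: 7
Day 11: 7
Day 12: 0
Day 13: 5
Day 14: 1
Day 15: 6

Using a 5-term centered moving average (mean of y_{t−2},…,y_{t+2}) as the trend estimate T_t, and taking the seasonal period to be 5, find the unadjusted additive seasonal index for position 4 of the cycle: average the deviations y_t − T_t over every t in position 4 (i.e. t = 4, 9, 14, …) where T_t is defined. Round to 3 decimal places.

Season position 4 occurs at t = 4, 9 (where T_t is defined).
t=4: T_4 = 5.80000; y_4 − T_4 = 3 − 5.80000 = -2.80000
t=9: T_9 = 4.60000; y_9 − T_9 = 2 − 4.60000 = -2.60000
Mean deviation: (-2.80000 + -2.60000) / 2 = -2.700

-2.700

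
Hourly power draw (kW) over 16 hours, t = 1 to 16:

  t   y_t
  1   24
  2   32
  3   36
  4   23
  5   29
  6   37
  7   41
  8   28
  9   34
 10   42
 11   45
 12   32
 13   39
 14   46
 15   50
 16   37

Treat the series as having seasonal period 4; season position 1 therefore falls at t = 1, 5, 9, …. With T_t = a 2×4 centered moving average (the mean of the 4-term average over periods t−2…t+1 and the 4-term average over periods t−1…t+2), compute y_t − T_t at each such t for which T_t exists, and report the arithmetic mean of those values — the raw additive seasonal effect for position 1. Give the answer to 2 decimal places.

Season position 1 occurs at t = 5, 9, 13 (where T_t is defined).
t=5: T_5 = 31.8750; y_5 − T_5 = 29 − 31.8750 = -2.8750
t=9: T_9 = 36.7500; y_9 − T_9 = 34 − 36.7500 = -2.7500
t=13: T_13 = 41.1250; y_13 − T_13 = 39 − 41.1250 = -2.1250
Mean deviation: (-2.8750 + -2.7500 + -2.1250) / 3 = -2.58

-2.58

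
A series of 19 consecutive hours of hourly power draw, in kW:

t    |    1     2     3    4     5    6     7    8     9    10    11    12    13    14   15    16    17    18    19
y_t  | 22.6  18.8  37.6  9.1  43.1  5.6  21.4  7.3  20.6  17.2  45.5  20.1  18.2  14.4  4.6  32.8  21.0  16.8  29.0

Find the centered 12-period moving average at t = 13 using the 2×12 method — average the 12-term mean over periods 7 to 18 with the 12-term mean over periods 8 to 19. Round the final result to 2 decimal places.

20.31

Sum over 7–18: 21.4 + 7.3 + 20.6 + 17.2 + 45.5 + 20.1 + 18.2 + 14.4 + 4.6 + 32.8 + 21.0 + 16.8 = 239.9
Sum over 8–19: 7.3 + 20.6 + 17.2 + 45.5 + 20.1 + 18.2 + 14.4 + 4.6 + 32.8 + 21.0 + 16.8 + 29.0 = 247.5
CMA at t=13 = (239.9 + 247.5) / (2·12) = 487.4 / 24 = 20.31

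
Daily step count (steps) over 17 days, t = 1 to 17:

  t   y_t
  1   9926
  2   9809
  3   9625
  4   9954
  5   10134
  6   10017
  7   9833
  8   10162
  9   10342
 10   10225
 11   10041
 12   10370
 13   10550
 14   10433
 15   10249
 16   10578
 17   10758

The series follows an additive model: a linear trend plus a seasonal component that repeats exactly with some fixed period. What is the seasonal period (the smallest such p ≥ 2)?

4

First differences y_{t+1} − y_t: -117, -184, 329, 180, -117, -184, 329, 180, -117, -184, …
The difference pattern repeats every 4 terms and not for any smaller step, so p = 4.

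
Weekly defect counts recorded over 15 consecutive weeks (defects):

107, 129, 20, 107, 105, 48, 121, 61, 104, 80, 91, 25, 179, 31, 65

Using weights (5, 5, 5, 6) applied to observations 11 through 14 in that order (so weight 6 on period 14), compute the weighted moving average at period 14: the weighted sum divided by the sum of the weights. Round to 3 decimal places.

79.095

Weighted sum: 5·91 + 5·25 + 5·179 + 6·31 = 455 + 125 + 895 + 186 = 1661
Weight total: 5 + 5 + 5 + 6 = 21
WMA = 1661 / 21 = 79.095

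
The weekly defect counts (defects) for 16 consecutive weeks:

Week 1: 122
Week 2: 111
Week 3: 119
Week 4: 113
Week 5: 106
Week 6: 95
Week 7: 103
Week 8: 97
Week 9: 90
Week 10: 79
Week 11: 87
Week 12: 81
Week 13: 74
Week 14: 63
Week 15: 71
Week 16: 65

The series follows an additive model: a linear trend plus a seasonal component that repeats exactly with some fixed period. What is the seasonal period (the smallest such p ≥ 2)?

First differences y_{t+1} − y_t: -11, 8, -6, -7, -11, 8, -6, -7, -11, 8, …
The difference pattern repeats every 4 terms and not for any smaller step, so p = 4.

4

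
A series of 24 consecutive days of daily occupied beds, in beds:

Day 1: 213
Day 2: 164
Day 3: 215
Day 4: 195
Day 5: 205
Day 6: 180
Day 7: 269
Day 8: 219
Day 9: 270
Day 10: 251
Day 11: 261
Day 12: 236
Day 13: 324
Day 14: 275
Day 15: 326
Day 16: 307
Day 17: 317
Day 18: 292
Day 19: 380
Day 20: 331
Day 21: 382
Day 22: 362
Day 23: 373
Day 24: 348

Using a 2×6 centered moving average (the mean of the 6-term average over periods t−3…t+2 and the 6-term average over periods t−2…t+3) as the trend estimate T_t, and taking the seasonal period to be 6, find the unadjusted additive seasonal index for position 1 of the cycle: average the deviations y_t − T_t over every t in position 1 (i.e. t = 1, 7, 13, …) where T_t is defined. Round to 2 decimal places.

Season position 1 occurs at t = 7, 13, 19 (where T_t is defined).
t=7: T_7 = 227.6667; y_7 − T_7 = 269 − 227.6667 = 41.3333
t=13: T_13 = 283.5000; y_13 − T_13 = 324 − 283.5000 = 40.5000
t=19: T_19 = 339.4167; y_19 − T_19 = 380 − 339.4167 = 40.5833
Mean deviation: (41.3333 + 40.5000 + 40.5833) / 3 = 40.81

40.81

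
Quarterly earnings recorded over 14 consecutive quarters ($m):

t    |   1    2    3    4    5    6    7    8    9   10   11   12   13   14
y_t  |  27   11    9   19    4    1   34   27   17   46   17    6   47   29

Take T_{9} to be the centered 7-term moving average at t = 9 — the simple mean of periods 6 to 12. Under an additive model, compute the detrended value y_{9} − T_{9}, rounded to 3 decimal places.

Trend T_9 = (1 + 34 + 27 + 17 + 46 + 17 + 6) / 7 = 148/7 = 21.14286
Detrended value: 17 − 21.14286 = -4.143

-4.143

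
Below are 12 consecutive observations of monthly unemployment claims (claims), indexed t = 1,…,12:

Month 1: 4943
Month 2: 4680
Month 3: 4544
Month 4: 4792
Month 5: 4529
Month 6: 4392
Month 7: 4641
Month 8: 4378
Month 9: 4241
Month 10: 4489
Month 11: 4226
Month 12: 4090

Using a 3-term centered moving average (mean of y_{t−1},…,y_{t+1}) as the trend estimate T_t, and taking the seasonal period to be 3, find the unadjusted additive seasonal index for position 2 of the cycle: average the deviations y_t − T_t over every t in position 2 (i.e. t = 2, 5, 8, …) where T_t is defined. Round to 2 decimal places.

-42.17

Season position 2 occurs at t = 2, 5, 8, 11 (where T_t is defined).
t=2: T_2 = 4722.3333; y_2 − T_2 = 4680 − 4722.3333 = -42.3333
t=5: T_5 = 4571.0000; y_5 − T_5 = 4529 − 4571.0000 = -42.0000
t=8: T_8 = 4420.0000; y_8 − T_8 = 4378 − 4420.0000 = -42.0000
t=11: T_11 = 4268.3333; y_11 − T_11 = 4226 − 4268.3333 = -42.3333
Mean deviation: (-42.3333 + -42.0000 + -42.0000 + -42.3333) / 4 = -42.17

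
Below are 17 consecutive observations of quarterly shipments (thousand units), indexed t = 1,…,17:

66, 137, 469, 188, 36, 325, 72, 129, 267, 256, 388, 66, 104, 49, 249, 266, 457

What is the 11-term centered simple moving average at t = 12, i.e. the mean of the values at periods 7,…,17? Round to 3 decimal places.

Sum of periods 7–17: 72 + 129 + 267 + 256 + 388 + 66 + 104 + 49 + 249 + 266 + 457 = 2303
Divide by 11: 2303 / 11 = 209.364

209.364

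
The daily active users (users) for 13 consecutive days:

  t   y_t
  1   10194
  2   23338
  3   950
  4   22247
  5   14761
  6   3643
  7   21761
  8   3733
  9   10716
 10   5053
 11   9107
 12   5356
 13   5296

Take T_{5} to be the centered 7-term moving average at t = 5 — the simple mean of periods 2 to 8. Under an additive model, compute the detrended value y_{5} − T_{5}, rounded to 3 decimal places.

Trend T_5 = (23338 + 950 + 22247 + 14761 + 3643 + 21761 + 3733) / 7 = 90433/7 = 12919.00000
Detrended value: 14761 − 12919.00000 = 1842.000

1842.000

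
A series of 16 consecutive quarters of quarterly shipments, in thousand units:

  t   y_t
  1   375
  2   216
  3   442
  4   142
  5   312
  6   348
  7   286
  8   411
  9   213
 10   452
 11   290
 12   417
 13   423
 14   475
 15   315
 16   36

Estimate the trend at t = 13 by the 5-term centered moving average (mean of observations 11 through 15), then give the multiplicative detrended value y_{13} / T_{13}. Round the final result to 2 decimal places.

Trend T_13 = (290 + 417 + 423 + 475 + 315) / 5 = 1920/5 = 384.0000
Ratio to trend: 423 / 384.0000 = 1.10

1.10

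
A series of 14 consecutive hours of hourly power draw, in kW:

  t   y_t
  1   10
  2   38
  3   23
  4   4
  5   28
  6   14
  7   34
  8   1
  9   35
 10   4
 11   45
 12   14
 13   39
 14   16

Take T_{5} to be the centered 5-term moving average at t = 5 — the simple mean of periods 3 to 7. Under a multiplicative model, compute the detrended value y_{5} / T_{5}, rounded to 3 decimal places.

Trend T_5 = (23 + 4 + 28 + 14 + 34) / 5 = 103/5 = 20.60000
Ratio to trend: 28 / 20.60000 = 1.359

1.359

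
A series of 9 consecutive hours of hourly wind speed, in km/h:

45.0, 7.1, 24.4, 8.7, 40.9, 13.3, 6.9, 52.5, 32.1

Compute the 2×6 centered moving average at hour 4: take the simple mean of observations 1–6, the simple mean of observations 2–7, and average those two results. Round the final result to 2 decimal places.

20.06

Sum over 1–6: 45.0 + 7.1 + 24.4 + 8.7 + 40.9 + 13.3 = 139.4
Sum over 2–7: 7.1 + 24.4 + 8.7 + 40.9 + 13.3 + 6.9 = 101.3
CMA at t=4 = (139.4 + 101.3) / (2·6) = 240.7 / 12 = 20.06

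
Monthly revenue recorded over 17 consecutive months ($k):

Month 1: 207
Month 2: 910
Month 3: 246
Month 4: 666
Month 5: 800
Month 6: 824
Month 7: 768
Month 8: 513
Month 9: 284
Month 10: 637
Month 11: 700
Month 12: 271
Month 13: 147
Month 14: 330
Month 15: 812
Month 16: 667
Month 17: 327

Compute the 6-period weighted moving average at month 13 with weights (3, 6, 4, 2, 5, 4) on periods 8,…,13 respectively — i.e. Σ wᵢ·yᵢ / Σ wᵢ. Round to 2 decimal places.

Weighted sum: 3·513 + 6·284 + 4·637 + 2·700 + 5·271 + 4·147 = 1539 + 1704 + 2548 + 1400 + 1355 + 588 = 9134
Weight total: 3 + 6 + 4 + 2 + 5 + 4 = 24
WMA = 9134 / 24 = 380.58

380.58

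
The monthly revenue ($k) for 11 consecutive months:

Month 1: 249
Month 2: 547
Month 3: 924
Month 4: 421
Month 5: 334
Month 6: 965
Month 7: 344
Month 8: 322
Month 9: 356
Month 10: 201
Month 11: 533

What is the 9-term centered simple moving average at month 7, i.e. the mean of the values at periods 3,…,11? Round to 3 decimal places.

Sum of periods 3–11: 924 + 421 + 334 + 965 + 344 + 322 + 356 + 201 + 533 = 4400
Divide by 9: 4400 / 9 = 488.889

488.889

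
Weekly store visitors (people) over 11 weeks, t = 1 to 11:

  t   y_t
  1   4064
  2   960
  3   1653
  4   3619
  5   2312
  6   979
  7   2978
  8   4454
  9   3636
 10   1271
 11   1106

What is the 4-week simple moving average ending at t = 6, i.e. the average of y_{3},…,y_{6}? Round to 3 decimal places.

Sum of periods 3–6: 1653 + 3619 + 2312 + 979 = 8563
Divide by 4: 8563 / 4 = 2140.750

2140.750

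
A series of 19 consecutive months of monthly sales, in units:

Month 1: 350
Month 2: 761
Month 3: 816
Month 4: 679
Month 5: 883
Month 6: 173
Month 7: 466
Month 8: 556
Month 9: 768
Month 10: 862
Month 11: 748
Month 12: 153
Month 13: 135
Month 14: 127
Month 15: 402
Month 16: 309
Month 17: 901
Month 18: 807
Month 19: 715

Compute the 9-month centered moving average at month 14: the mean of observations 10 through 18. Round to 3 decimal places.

Sum of periods 10–18: 862 + 748 + 153 + 135 + 127 + 402 + 309 + 901 + 807 = 4444
Divide by 9: 4444 / 9 = 493.778

493.778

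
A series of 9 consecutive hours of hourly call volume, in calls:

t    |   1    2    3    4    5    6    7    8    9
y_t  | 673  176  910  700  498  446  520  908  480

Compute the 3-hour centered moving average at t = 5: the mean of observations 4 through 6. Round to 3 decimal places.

Sum of periods 4–6: 700 + 498 + 446 = 1644
Divide by 3: 1644 / 3 = 548.000

548.000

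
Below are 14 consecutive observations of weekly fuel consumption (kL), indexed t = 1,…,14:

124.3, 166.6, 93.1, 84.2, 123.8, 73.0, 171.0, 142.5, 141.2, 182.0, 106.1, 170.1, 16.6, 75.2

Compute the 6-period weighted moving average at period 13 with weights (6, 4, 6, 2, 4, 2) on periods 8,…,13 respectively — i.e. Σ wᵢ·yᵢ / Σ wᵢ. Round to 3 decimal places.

Weighted sum: 6·142.5 + 4·141.2 + 6·182.0 + 2·106.1 + 4·170.1 + 2·16.6 = 855.0 + 564.8 + 1092.0 + 212.2 + 680.4 + 33.2 = 3437.6
Weight total: 6 + 4 + 6 + 2 + 4 + 2 = 24
WMA = 3437.6 / 24 = 143.233

143.233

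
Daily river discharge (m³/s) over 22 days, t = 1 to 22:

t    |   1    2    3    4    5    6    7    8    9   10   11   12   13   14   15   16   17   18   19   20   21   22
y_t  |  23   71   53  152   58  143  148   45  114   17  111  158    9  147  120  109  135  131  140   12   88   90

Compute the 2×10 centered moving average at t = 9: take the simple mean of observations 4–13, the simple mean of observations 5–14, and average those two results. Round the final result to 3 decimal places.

Sum over 4–13: 152 + 58 + 143 + 148 + 45 + 114 + 17 + 111 + 158 + 9 = 955
Sum over 5–14: 58 + 143 + 148 + 45 + 114 + 17 + 111 + 158 + 9 + 147 = 950
CMA at t=9 = (955 + 950) / (2·10) = 1905 / 20 = 95.250

95.250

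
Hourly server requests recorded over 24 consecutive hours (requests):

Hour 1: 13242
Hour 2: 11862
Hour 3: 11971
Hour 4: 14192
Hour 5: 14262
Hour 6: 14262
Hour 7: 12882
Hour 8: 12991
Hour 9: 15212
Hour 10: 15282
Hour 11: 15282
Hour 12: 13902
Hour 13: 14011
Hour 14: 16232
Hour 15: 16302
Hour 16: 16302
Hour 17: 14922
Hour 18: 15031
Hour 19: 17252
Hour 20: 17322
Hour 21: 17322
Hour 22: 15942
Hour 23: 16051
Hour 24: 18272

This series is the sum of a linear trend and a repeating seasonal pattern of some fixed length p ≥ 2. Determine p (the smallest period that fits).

5

First differences y_{t+1} − y_t: -1380, 109, 2221, 70, 0, -1380, 109, 2221, 70, 0, -1380, 109, …
The difference pattern repeats every 5 terms and not for any smaller step, so p = 5.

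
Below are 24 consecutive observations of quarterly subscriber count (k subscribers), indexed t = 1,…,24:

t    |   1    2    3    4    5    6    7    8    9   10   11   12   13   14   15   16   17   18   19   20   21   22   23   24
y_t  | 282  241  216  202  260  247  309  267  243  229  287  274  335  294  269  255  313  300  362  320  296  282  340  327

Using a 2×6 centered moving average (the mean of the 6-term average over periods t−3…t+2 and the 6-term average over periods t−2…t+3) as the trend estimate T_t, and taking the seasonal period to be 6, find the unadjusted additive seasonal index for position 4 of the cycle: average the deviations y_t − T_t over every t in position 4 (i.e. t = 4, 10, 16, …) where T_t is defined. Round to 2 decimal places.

Season position 4 occurs at t = 4, 10, 16 (where T_t is defined).
t=4: T_4 = 243.5833; y_4 − T_4 = 202 − 243.5833 = -41.5833
t=10: T_10 = 270.3333; y_10 − T_10 = 229 − 270.3333 = -41.3333
t=16: T_16 = 296.5833; y_16 − T_16 = 255 − 296.5833 = -41.5833
Mean deviation: (-41.5833 + -41.3333 + -41.5833) / 3 = -41.50

-41.50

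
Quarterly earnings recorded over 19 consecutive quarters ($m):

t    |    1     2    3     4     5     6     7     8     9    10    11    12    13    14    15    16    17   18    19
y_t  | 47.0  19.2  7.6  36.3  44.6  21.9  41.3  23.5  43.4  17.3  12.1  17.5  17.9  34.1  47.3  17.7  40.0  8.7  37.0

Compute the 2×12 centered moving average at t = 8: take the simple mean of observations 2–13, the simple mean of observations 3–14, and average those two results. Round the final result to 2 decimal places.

25.84

Sum over 2–13: 19.2 + 7.6 + 36.3 + 44.6 + 21.9 + 41.3 + 23.5 + 43.4 + 17.3 + 12.1 + 17.5 + 17.9 = 302.6
Sum over 3–14: 7.6 + 36.3 + 44.6 + 21.9 + 41.3 + 23.5 + 43.4 + 17.3 + 12.1 + 17.5 + 17.9 + 34.1 = 317.5
CMA at t=8 = (302.6 + 317.5) / (2·12) = 620.1 / 24 = 25.84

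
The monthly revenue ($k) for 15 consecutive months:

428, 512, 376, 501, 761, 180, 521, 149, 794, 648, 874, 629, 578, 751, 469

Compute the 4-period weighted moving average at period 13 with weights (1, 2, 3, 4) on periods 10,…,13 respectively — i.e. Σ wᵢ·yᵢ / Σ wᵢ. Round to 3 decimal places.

659.500

Weighted sum: 1·648 + 2·874 + 3·629 + 4·578 = 648 + 1748 + 1887 + 2312 = 6595
Weight total: 1 + 2 + 3 + 4 = 10
WMA = 6595 / 10 = 659.500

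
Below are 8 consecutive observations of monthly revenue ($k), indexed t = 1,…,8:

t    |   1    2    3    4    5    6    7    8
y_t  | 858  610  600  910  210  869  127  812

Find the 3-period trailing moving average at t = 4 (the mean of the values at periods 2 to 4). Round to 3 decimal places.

706.667

Sum of periods 2–4: 610 + 600 + 910 = 2120
Divide by 3: 2120 / 3 = 706.667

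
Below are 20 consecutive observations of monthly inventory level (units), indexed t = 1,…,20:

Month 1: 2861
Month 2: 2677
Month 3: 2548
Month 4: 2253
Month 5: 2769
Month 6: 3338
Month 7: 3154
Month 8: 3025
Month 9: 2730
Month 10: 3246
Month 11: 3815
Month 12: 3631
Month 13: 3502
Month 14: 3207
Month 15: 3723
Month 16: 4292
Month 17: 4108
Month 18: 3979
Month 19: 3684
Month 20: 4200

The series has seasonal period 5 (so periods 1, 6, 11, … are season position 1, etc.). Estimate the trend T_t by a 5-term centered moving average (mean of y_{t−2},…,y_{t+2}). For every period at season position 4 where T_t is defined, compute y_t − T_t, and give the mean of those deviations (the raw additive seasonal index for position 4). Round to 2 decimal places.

Season position 4 occurs at t = 4, 9, 14 (where T_t is defined).
t=4: T_4 = 2717.0000; y_4 − T_4 = 2253 − 2717.0000 = -464.0000
t=9: T_9 = 3194.0000; y_9 − T_9 = 2730 − 3194.0000 = -464.0000
t=14: T_14 = 3671.0000; y_14 − T_14 = 3207 − 3671.0000 = -464.0000
Mean deviation: (-464.0000 + -464.0000 + -464.0000) / 3 = -464.00

-464.00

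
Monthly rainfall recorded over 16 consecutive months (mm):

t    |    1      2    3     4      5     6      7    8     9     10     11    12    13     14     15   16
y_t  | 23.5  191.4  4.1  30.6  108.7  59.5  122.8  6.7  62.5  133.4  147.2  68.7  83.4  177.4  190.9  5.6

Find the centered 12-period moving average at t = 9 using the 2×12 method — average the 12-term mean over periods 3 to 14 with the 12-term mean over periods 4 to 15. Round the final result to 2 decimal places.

Sum over 3–14: 4.1 + 30.6 + 108.7 + 59.5 + 122.8 + 6.7 + 62.5 + 133.4 + 147.2 + 68.7 + 83.4 + 177.4 = 1005.0
Sum over 4–15: 30.6 + 108.7 + 59.5 + 122.8 + 6.7 + 62.5 + 133.4 + 147.2 + 68.7 + 83.4 + 177.4 + 190.9 = 1191.8
CMA at t=9 = (1005.0 + 1191.8) / (2·12) = 2196.8 / 24 = 91.53

91.53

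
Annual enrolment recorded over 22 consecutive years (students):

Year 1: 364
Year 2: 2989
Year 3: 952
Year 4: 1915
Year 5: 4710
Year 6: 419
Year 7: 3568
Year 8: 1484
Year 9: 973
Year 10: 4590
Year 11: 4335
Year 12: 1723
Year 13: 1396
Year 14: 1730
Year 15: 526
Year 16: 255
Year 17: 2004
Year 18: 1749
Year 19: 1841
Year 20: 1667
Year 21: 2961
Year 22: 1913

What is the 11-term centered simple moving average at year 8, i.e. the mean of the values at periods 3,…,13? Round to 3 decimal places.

Sum of periods 3–13: 952 + 1915 + 4710 + 419 + 3568 + 1484 + 973 + 4590 + 4335 + 1723 + 1396 = 26065
Divide by 11: 26065 / 11 = 2369.545

2369.545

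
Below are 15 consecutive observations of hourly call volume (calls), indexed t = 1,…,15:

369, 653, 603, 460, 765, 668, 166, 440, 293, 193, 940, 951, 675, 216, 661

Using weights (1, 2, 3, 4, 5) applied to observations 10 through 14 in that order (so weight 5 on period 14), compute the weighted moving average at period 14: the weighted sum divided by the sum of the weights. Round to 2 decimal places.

Weighted sum: 1·193 + 2·940 + 3·951 + 4·675 + 5·216 = 193 + 1880 + 2853 + 2700 + 1080 = 8706
Weight total: 1 + 2 + 3 + 4 + 5 = 15
WMA = 8706 / 15 = 580.40

580.40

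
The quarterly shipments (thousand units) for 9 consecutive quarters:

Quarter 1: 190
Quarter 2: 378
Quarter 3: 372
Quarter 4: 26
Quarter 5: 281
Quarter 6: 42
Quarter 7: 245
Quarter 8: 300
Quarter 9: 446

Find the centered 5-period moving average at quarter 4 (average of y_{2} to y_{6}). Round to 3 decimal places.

219.800

Sum of periods 2–6: 378 + 372 + 26 + 281 + 42 = 1099
Divide by 5: 1099 / 5 = 219.800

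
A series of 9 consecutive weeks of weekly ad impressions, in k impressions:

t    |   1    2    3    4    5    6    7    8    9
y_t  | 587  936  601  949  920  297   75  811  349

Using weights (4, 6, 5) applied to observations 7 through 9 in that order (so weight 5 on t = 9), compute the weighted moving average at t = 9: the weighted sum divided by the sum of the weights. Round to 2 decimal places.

Weighted sum: 4·75 + 6·811 + 5·349 = 300 + 4866 + 1745 = 6911
Weight total: 4 + 6 + 5 = 15
WMA = 6911 / 15 = 460.73

460.73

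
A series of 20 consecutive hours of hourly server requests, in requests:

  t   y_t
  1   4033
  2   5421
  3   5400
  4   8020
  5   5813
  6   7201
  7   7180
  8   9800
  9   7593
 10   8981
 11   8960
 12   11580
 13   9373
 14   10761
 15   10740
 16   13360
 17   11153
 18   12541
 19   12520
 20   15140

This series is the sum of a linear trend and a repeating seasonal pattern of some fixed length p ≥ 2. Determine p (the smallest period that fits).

4

First differences y_{t+1} − y_t: 1388, -21, 2620, -2207, 1388, -21, 2620, -2207, 1388, -21, …
The difference pattern repeats every 4 terms and not for any smaller step, so p = 4.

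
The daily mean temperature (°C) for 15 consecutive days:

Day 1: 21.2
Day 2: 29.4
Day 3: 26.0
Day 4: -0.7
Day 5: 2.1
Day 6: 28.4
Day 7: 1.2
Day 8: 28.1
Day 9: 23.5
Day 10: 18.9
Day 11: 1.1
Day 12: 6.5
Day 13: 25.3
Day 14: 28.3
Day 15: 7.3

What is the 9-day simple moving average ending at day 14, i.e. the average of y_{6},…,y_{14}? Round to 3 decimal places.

Sum of periods 6–14: 28.4 + 1.2 + 28.1 + 23.5 + 18.9 + 1.1 + 6.5 + 25.3 + 28.3 = 161.3
Divide by 9: 161.3 / 9 = 17.922

17.922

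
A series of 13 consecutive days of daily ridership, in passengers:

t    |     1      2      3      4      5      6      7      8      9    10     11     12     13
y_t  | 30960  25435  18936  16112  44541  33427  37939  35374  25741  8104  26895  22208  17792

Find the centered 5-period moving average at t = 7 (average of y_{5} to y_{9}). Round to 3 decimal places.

Sum of periods 5–9: 44541 + 33427 + 37939 + 35374 + 25741 = 177022
Divide by 5: 177022 / 5 = 35404.400

35404.400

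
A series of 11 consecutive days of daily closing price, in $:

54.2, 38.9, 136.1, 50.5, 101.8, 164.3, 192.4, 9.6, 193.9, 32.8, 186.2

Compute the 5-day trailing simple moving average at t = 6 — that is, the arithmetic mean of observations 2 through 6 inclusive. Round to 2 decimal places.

98.32

Sum of periods 2–6: 38.9 + 136.1 + 50.5 + 101.8 + 164.3 = 491.6
Divide by 5: 491.6 / 5 = 98.32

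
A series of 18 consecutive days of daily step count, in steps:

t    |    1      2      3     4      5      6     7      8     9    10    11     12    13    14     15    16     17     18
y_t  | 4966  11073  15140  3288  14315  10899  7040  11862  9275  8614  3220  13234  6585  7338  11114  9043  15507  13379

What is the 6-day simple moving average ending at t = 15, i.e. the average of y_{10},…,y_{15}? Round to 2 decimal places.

Sum of periods 10–15: 8614 + 3220 + 13234 + 6585 + 7338 + 11114 = 50105
Divide by 6: 50105 / 6 = 8350.83

8350.83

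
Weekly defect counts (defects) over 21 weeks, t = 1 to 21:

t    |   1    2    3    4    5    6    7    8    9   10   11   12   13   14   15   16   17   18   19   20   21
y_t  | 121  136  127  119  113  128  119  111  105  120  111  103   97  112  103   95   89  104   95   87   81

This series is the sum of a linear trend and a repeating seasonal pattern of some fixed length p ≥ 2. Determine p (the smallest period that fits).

First differences y_{t+1} − y_t: 15, -9, -8, -6, 15, -9, -8, -6, 15, -9, …
The difference pattern repeats every 4 terms and not for any smaller step, so p = 4.

4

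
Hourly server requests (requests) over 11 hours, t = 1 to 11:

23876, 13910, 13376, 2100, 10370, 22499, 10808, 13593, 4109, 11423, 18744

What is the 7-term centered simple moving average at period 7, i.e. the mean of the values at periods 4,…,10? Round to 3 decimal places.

Sum of periods 4–10: 2100 + 10370 + 22499 + 10808 + 13593 + 4109 + 11423 = 74902
Divide by 7: 74902 / 7 = 10700.286

10700.286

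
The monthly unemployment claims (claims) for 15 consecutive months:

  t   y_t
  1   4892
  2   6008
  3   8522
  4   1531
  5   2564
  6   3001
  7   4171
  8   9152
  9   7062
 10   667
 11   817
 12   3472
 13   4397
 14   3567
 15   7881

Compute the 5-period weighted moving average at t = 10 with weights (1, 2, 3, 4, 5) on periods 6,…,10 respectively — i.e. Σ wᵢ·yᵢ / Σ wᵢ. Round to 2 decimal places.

4692.13

Weighted sum: 1·3001 + 2·4171 + 3·9152 + 4·7062 + 5·667 = 3001 + 8342 + 27456 + 28248 + 3335 = 70382
Weight total: 1 + 2 + 3 + 4 + 5 = 15
WMA = 70382 / 15 = 4692.13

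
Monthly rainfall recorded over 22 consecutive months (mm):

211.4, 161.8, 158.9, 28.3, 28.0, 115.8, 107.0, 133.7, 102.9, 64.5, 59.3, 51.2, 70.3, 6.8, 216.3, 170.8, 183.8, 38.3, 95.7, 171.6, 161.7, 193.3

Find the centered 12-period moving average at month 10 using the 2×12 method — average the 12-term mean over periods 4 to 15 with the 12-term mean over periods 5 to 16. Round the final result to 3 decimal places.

87.946

Sum over 4–15: 28.3 + 28.0 + 115.8 + 107.0 + 133.7 + 102.9 + 64.5 + 59.3 + 51.2 + 70.3 + 6.8 + 216.3 = 984.1
Sum over 5–16: 28.0 + 115.8 + 107.0 + 133.7 + 102.9 + 64.5 + 59.3 + 51.2 + 70.3 + 6.8 + 216.3 + 170.8 = 1126.6
CMA at t=10 = (984.1 + 1126.6) / (2·12) = 2110.7 / 24 = 87.946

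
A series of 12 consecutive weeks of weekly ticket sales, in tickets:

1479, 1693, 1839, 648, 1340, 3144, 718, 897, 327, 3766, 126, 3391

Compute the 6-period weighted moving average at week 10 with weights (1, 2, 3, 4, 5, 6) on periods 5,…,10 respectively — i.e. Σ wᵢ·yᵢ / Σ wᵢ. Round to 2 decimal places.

1790.52

Weighted sum: 1·1340 + 2·3144 + 3·718 + 4·897 + 5·327 + 6·3766 = 1340 + 6288 + 2154 + 3588 + 1635 + 22596 = 37601
Weight total: 1 + 2 + 3 + 4 + 5 + 6 = 21
WMA = 37601 / 21 = 1790.52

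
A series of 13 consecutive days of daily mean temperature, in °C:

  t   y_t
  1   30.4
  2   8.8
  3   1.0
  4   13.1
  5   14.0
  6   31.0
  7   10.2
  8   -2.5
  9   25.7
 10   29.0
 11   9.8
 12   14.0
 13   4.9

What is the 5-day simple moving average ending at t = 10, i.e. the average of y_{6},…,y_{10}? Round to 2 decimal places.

Sum of periods 6–10: 31.0 + 10.2 + (-2.5) + 25.7 + 29.0 = 93.4
Divide by 5: 93.4 / 5 = 18.68

18.68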